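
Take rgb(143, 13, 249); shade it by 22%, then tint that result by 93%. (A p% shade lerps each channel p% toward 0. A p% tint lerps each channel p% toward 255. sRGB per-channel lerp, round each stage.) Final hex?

Per channel, c → c + 0.22(0 − c):
  R: 143 + 0.22×(0−143) = 143 − 31.46 = 111.54 → 112
  G: 13 + 0.22×(0−13) = 13 − 2.86 = 10.14 → 10
  B: 249 − 54.78 = 194.22 → 194
After the shade: rgb(112, 10, 194) = #700ac2.
A 93% tint moves each channel 93% toward 255:
  R: 112 + 0.93×(255−112) = 112 + 132.99 = 244.99 → 245
  G: 10 + 227.85 = 237.85 → 238
  B: 194 + 0.93×(255−194) = 194 + 56.73 = 250.73 → 251
rgb(245, 238, 251) = #f5eefb.

#f5eefb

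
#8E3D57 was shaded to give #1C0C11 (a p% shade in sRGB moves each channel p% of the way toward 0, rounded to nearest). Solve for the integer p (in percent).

80%

#8E3D57 is rgb(142, 61, 87); #1C0C11 is rgb(28, 12, 17).
On the R channel (widest range): 28 ≈ 142 + (p/100)(0 − 142), so p ≈ 100×(28 − 142)/(0 − 142) = -11400/-142 = 80.28.
p = 80 reproduces all three channels after rounding.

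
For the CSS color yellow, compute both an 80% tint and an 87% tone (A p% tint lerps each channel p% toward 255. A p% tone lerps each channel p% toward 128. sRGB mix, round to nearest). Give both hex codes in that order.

CSS yellow is rgb(255, 255, 0).
80% tint:
  R: 255 + 0.8×(255−255) = 255 + 0 = 255 → 255
  G: 255 + 0.8×(255−255) = 255 + 0 = 255 → 255
  B: 0 + 204 = 204 → 204
  → #FFFFCC
87% tone:
  R: 255 + 0.87×(128−255) = 255 − 110.49 = 144.51 → 145
  G: 255 − 110.49 = 144.51 → 145
  B: 0 + 111.36 = 111.36 → 111
  → #91916F

#FFFFCC, #91916F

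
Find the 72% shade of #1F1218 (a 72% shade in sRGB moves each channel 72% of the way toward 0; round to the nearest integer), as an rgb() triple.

rgb(9, 5, 7)

#1F1218 is rgb(31, 18, 24).
A 72% shade moves each channel 72% toward 0:
  R: 31 + 0.72×(0−31) = 31 − 22.32 = 8.68 → 9
  G: 18 + 0.72×(0−18) = 18 − 12.96 = 5.04 → 5
  B: 24 + 0.72×(0−24) = 24 − 17.28 = 6.72 → 7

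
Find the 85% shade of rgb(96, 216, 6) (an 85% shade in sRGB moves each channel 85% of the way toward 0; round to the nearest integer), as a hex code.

Lerp each channel 85% toward 0:
  R: 96 + 0.85×(0−96) = 96 − 81.6 = 14.4 → 14
  G: 216 + 0.85×(0−216) = 216 − 183.6 = 32.4 → 32
  B: 6 − 5.1 = 0.9 → 1
rgb(14, 32, 1) = #0E2001.

#0E2001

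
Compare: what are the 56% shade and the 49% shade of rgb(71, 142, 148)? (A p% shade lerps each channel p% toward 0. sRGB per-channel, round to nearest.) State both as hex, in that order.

#1F3E41, #24484B

56% shade:
  R: 71 + 0.56×(0−71) = 71 − 39.76 = 31.24 → 31
  G: 142 + 0.56×(0−142) = 142 − 79.52 = 62.48 → 62
  B: 148 + 0.56×(0−148) = 148 − 82.88 = 65.12 → 65
  → #1F3E41
49% shade:
  R: 71 + 0.49×(0−71) = 71 − 34.79 = 36.21 → 36
  G: 142 − 69.58 = 72.42 → 72
  B: 148 − 72.52 = 75.48 → 75
  → #24484B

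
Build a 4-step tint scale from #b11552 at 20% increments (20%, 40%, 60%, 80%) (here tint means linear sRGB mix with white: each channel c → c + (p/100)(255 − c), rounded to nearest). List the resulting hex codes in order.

#c14475, #d07397, #e0a1ba, #efd0dc

#b11552 is rgb(177, 21, 82).
20%: (177 + 15.6 = 192.6→193, 21 + 46.8 = 67.8→68, 82 + 34.6 = 116.6→117) → #c14475
40%: (177 + 31.2 = 208.2→208, 21 + 93.6 = 114.6→115, 82 + 69.2 = 151.2→151) → #d07397
60%: (177 + 46.8 = 223.8→224, 21 + 140.4 = 161.4→161, 82 + 103.8 = 185.8→186) → #e0a1ba
80%: (177 + 62.4 = 239.4→239, 21 + 187.2 = 208.2→208, 82 + 138.4 = 220.4→220) → #efd0dc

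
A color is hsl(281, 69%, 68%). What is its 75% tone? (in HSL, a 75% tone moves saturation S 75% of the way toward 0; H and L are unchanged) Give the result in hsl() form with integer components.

S moves 75% from 69 toward 0: 69 − 51.75 = 17.25 → 17.
H and L are unchanged.

hsl(281, 17%, 68%)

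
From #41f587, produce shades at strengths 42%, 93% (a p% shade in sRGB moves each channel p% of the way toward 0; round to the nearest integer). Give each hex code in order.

#41f587 is rgb(65, 245, 135).
42%: (65 − 27.3 = 37.7→38, 245 − 102.9 = 142.1→142, 135 − 56.7 = 78.3→78) → #268e4e
93%: (65 − 60.45 = 4.55→5, 245 − 227.85 = 17.15→17, 135 − 125.55 = 9.45→9) → #051109

#268e4e, #051109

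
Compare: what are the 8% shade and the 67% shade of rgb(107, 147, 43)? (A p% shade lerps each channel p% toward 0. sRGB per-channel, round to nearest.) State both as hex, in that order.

#628728, #23310E

8% shade:
  R: 107 + 0.08×(0−107) = 107 − 8.56 = 98.44 → 98
  G: 147 + 0.08×(0−147) = 147 − 11.76 = 135.24 → 135
  B: 43 − 3.44 = 39.56 → 40
  → #628728
67% shade:
  R: 107 − 71.69 = 35.31 → 35
  G: 147 + 0.67×(0−147) = 147 − 98.49 = 48.51 → 49
  B: 43 − 28.81 = 14.19 → 14
  → #23310E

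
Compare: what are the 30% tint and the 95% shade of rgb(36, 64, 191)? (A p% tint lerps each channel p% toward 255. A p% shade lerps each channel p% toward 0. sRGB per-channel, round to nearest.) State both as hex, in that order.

#6679D2, #02030A

30% tint:
  R: 36 + 65.7 = 101.7 → 102
  G: 64 + 0.3×(255−64) = 64 + 57.3 = 121.3 → 121
  B: 191 + 19.2 = 210.2 → 210
  → #6679D2
95% shade:
  R: 36 + 0.95×(0−36) = 36 − 34.2 = 1.8 → 2
  G: 64 + 0.95×(0−64) = 64 − 60.8 = 3.2 → 3
  B: 191 + 0.95×(0−191) = 191 − 181.45 = 9.55 → 10
  → #02030A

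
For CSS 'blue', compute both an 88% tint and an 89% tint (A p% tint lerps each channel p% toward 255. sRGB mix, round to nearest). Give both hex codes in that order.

CSS blue is rgb(0, 0, 255).
88% tint:
  R: 0 + 0.88×(255−0) = 0 + 224.4 = 224.4 → 224
  G: 0 + 0.88×(255−0) = 0 + 224.4 = 224.4 → 224
  B: 255 + 0.88×(255−255) = 255 + 0 = 255 → 255
  → #e0e0ff
89% tint:
  R: 0 + 226.95 = 226.95 → 227
  G: 0 + 0.89×(255−0) = 0 + 226.95 = 226.95 → 227
  B: 255 + 0 = 255 → 255
  → #e3e3ff

#e0e0ff, #e3e3ff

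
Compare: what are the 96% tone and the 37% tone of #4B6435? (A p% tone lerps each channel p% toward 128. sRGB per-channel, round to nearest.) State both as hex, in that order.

#7E7F7D, #5F6E51

#4B6435 is rgb(75, 100, 53).
96% tone:
  R: 75 + 50.88 = 125.88 → 126
  G: 100 + 0.96×(128−100) = 100 + 26.88 = 126.88 → 127
  B: 53 + 72 = 125 → 125
  → #7E7F7D
37% tone:
  R: 75 + 0.37×(128−75) = 75 + 19.61 = 94.61 → 95
  G: 100 + 0.37×(128−100) = 100 + 10.36 = 110.36 → 110
  B: 53 + 0.37×(128−53) = 53 + 27.75 = 80.75 → 81
  → #5F6E51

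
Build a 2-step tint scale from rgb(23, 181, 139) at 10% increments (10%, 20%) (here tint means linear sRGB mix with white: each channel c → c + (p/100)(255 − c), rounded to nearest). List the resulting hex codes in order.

#2EBC97, #45C4A2

10%: (23 + 23.2 = 46.2→46, 181 + 7.4 = 188.4→188, 139 + 11.6 = 150.6→151) → #2EBC97
20%: (23 + 46.4 = 69.4→69, 181 + 14.8 = 195.8→196, 139 + 23.2 = 162.2→162) → #45C4A2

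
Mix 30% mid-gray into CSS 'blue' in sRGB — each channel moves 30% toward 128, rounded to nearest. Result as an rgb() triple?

rgb(38, 38, 217)

CSS blue is rgb(0, 0, 255).
A 30% tone moves each channel 30% toward 128:
  R: 0 + 0.3×(128−0) = 0 + 38.4 = 38.4 → 38
  G: 0 + 0.3×(128−0) = 0 + 38.4 = 38.4 → 38
  B: 255 + 0.3×(128−255) = 255 − 38.1 = 216.9 → 217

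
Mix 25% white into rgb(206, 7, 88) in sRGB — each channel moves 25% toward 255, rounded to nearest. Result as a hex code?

Lerp each channel 25% toward 255:
  R: 206 + 0.25×(255−206) = 206 + 12.25 = 218.25 → 218
  G: 7 + 0.25×(255−7) = 7 + 62 = 69 → 69
  B: 88 + 0.25×(255−88) = 88 + 41.75 = 129.75 → 130
rgb(218, 69, 130) = #da4582.

#da4582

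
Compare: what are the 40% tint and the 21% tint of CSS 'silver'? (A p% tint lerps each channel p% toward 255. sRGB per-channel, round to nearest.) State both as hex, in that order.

CSS silver is rgb(192, 192, 192).
40% tint:
  R: 192 + 0.4×(255−192) = 192 + 25.2 = 217.2 → 217
  G: 192 + 0.4×(255−192) = 192 + 25.2 = 217.2 → 217
  B: 192 + 0.4×(255−192) = 192 + 25.2 = 217.2 → 217
  → #D9D9D9
21% tint:
  R: 192 + 13.23 = 205.23 → 205
  G: 192 + 13.23 = 205.23 → 205
  B: 192 + 13.23 = 205.23 → 205
  → #CDCDCD

#D9D9D9, #CDCDCD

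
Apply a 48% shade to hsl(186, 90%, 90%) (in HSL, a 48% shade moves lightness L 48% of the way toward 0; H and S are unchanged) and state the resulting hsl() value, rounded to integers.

hsl(186, 90%, 47%)

L moves 48% from 90 toward 0: 90 − 43.2 = 46.8 → 47.
H and S are unchanged.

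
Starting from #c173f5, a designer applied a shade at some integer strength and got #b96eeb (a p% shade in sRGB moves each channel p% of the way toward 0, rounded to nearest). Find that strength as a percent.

#c173f5 is rgb(193, 115, 245); #b96eeb is rgb(185, 110, 235).
On the B channel (widest range): 235 ≈ 245 + (p/100)(0 − 245), so p ≈ 100×(235 − 245)/(0 − 245) = -1000/-245 = 4.08.
p = 4 reproduces all three channels after rounding.

4%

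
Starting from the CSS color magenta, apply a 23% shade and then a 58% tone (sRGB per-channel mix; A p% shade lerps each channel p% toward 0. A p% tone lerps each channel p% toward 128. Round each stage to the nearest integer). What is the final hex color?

#9d4a9d

CSS magenta is rgb(255, 0, 255).
Lerp each channel 23% toward 0:
  R: 255 + 0.23×(0−255) = 255 − 58.65 = 196.35 → 196
  G: 0 + 0.23×(0−0) = 0 + 0 = 0 → 0
  B: 255 − 58.65 = 196.35 → 196
After the shade: rgb(196, 0, 196) = #c400c4.
Lerp each channel 58% toward 128:
  R: 196 + 0.58×(128−196) = 196 − 39.44 = 156.56 → 157
  G: 0 + 0.58×(128−0) = 0 + 74.24 = 74.24 → 74
  B: 196 + 0.58×(128−196) = 196 − 39.44 = 156.56 → 157
rgb(157, 74, 157) = #9d4a9d.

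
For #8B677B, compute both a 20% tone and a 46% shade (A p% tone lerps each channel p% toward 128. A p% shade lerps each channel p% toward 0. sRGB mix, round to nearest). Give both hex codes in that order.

#896C7C, #4B3842

#8B677B is rgb(139, 103, 123).
20% tone:
  R: 139 + 0.2×(128−139) = 139 − 2.2 = 136.8 → 137
  G: 103 + 5 = 108 → 108
  B: 123 + 1 = 124 → 124
  → #896C7C
46% shade:
  R: 139 − 63.94 = 75.06 → 75
  G: 103 − 47.38 = 55.62 → 56
  B: 123 + 0.46×(0−123) = 123 − 56.58 = 66.42 → 66
  → #4B3842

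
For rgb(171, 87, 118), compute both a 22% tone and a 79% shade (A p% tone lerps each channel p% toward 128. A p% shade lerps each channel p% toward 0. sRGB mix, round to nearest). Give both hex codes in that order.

22% tone:
  R: 171 + 0.22×(128−171) = 171 − 9.46 = 161.54 → 162
  G: 87 + 0.22×(128−87) = 87 + 9.02 = 96.02 → 96
  B: 118 + 0.22×(128−118) = 118 + 2.2 = 120.2 → 120
  → #A26078
79% shade:
  R: 171 + 0.79×(0−171) = 171 − 135.09 = 35.91 → 36
  G: 87 − 68.73 = 18.27 → 18
  B: 118 − 93.22 = 24.78 → 25
  → #241219

#A26078, #241219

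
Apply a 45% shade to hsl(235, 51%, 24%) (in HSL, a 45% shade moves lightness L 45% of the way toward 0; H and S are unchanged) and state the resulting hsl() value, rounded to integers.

hsl(235, 51%, 13%)

L moves 45% from 24 toward 0: 24 − 10.8 = 13.2 → 13.
H and S are unchanged.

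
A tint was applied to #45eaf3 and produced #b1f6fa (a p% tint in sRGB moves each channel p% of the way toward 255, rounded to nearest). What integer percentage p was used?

58%

#45eaf3 is rgb(69, 234, 243); #b1f6fa is rgb(177, 246, 250).
On the R channel (widest range): 177 ≈ 69 + (p/100)(255 − 69), so p ≈ 100×(177 − 69)/(255 − 69) = 10800/186 = 58.06.
p = 58 reproduces all three channels after rounding.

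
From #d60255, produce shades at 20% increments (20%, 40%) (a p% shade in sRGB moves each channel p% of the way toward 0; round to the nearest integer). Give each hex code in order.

#d60255 is rgb(214, 2, 85).
20%: (214 − 42.8 = 171.2→171, 2→2, 85 − 17 = 68→68) → #ab0244
40%: (214 − 85.6 = 128.4→128, 2 − 0.8 = 1.2→1, 85 − 34 = 51→51) → #800133

#ab0244, #800133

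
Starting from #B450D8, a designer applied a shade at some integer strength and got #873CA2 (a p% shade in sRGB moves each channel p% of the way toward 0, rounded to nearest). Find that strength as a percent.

#B450D8 is rgb(180, 80, 216); #873CA2 is rgb(135, 60, 162).
On the B channel (widest range): 162 ≈ 216 + (p/100)(0 − 216), so p ≈ 100×(162 − 216)/(0 − 216) = -5400/-216 = 25.00.
p = 25 reproduces all three channels after rounding.

25%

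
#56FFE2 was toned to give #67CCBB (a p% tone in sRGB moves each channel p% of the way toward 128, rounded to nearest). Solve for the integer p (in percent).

#56FFE2 is rgb(86, 255, 226); #67CCBB is rgb(103, 204, 187).
On the G channel (widest range): 204 ≈ 255 + (p/100)(128 − 255), so p ≈ 100×(204 − 255)/(128 − 255) = -5100/-127 = 40.16.
p = 40 reproduces all three channels after rounding.

40%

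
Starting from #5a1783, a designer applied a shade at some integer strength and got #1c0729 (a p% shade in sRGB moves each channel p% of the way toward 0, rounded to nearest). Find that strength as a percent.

69%

#5a1783 is rgb(90, 23, 131); #1c0729 is rgb(28, 7, 41).
On the B channel (widest range): 41 ≈ 131 + (p/100)(0 − 131), so p ≈ 100×(41 − 131)/(0 − 131) = -9000/-131 = 68.70.
p = 69 reproduces all three channels after rounding.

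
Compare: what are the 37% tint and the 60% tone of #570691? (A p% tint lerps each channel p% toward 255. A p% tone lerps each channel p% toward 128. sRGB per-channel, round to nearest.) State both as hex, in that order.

#9562BA, #704F87

#570691 is rgb(87, 6, 145).
37% tint:
  R: 87 + 0.37×(255−87) = 87 + 62.16 = 149.16 → 149
  G: 6 + 0.37×(255−6) = 6 + 92.13 = 98.13 → 98
  B: 145 + 40.7 = 185.7 → 186
  → #9562BA
60% tone:
  R: 87 + 24.6 = 111.6 → 112
  G: 6 + 0.6×(128−6) = 6 + 73.2 = 79.2 → 79
  B: 145 + 0.6×(128−145) = 145 − 10.2 = 134.8 → 135
  → #704F87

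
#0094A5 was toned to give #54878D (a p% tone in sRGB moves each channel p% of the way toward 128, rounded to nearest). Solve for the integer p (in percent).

66%

#0094A5 is rgb(0, 148, 165); #54878D is rgb(84, 135, 141).
On the R channel (widest range): 84 ≈ 0 + (p/100)(128 − 0), so p ≈ 100×(84 − 0)/(128 − 0) = 8400/128 = 65.62.
p = 66 reproduces all three channels after rounding.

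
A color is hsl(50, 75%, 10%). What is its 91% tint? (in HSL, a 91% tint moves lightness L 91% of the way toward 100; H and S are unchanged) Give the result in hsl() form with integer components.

L moves 91% from 10 toward 100: 10 + 81.9 = 91.9 → 92.
H and S are unchanged.

hsl(50, 75%, 92%)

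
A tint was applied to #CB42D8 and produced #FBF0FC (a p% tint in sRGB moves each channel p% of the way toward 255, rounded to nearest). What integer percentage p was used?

92%

#CB42D8 is rgb(203, 66, 216); #FBF0FC is rgb(251, 240, 252).
On the G channel (widest range): 240 ≈ 66 + (p/100)(255 − 66), so p ≈ 100×(240 − 66)/(255 − 66) = 17400/189 = 92.06.
p = 92 reproduces all three channels after rounding.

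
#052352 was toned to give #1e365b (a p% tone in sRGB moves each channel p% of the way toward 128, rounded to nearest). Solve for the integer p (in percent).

#052352 is rgb(5, 35, 82); #1e365b is rgb(30, 54, 91).
On the R channel (widest range): 30 ≈ 5 + (p/100)(128 − 5), so p ≈ 100×(30 − 5)/(128 − 5) = 2500/123 = 20.33.
p = 20 reproduces all three channels after rounding.

20%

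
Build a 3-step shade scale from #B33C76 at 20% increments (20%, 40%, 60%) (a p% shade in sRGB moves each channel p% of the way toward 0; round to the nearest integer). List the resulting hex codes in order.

#B33C76 is rgb(179, 60, 118).
20%: (179 − 35.8 = 143.2→143, 60 − 12 = 48→48, 118 − 23.6 = 94.4→94) → #8F305E
40%: (179 − 71.6 = 107.4→107, 60 − 24 = 36→36, 118 − 47.2 = 70.8→71) → #6B2447
60%: (179 − 107.4 = 71.6→72, 60 − 36 = 24→24, 118 − 70.8 = 47.2→47) → #48182F

#8F305E, #6B2447, #48182F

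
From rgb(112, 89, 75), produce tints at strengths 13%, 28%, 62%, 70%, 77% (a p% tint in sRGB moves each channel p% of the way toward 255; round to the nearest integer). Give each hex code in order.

13%: (112 + 18.59 = 130.59→131, 89 + 21.58 = 110.58→111, 75 + 23.4 = 98.4→98) → #836F62
28%: (112 + 40.04 = 152.04→152, 89 + 46.48 = 135.48→135, 75 + 50.4 = 125.4→125) → #98877D
62%: (112 + 88.66 = 200.66→201, 89 + 102.92 = 191.92→192, 75 + 111.6 = 186.6→187) → #C9C0BB
70%: (112 + 100.1 = 212.1→212, 89 + 116.2 = 205.2→205, 75 + 126 = 201→201) → #D4CDC9
77%: (112 + 110.11 = 222.11→222, 89 + 127.82 = 216.82→217, 75 + 138.6 = 213.6→214) → #DED9D6

#836F62, #98877D, #C9C0BB, #D4CDC9, #DED9D6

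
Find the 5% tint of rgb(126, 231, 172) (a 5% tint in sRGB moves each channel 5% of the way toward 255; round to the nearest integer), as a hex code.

Lerp each channel 5% toward 255:
  R: 126 + 6.45 = 132.45 → 132
  G: 231 + 0.05×(255−231) = 231 + 1.2 = 232.2 → 232
  B: 172 + 0.05×(255−172) = 172 + 4.15 = 176.15 → 176
rgb(132, 232, 176) = #84E8B0.

#84E8B0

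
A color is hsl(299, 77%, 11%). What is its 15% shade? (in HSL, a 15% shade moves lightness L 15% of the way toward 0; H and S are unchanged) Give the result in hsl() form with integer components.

L moves 15% from 11 toward 0: 11 − 1.65 = 9.35 → 9.
H and S are unchanged.

hsl(299, 77%, 9%)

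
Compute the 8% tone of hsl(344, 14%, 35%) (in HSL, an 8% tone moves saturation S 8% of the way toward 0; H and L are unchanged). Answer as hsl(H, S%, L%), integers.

S moves 8% from 14 toward 0: 14 − 1.12 = 12.88 → 13.
H and L are unchanged.

hsl(344, 13%, 35%)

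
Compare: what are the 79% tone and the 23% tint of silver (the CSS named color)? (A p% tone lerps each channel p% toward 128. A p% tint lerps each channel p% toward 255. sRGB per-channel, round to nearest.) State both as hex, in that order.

CSS silver is rgb(192, 192, 192).
79% tone:
  R: 192 − 50.56 = 141.44 → 141
  G: 192 + 0.79×(128−192) = 192 − 50.56 = 141.44 → 141
  B: 192 + 0.79×(128−192) = 192 − 50.56 = 141.44 → 141
  → #8D8D8D
23% tint:
  R: 192 + 0.23×(255−192) = 192 + 14.49 = 206.49 → 206
  G: 192 + 14.49 = 206.49 → 206
  B: 192 + 0.23×(255−192) = 192 + 14.49 = 206.49 → 206
  → #CECECE

#8D8D8D, #CECECE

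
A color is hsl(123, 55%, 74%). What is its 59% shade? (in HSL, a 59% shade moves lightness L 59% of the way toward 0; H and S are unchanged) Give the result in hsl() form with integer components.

L moves 59% from 74 toward 0: 74 − 43.66 = 30.34 → 30.
H and S are unchanged.

hsl(123, 55%, 30%)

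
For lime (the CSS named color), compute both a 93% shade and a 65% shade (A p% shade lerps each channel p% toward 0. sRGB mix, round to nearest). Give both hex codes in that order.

CSS lime is rgb(0, 255, 0).
93% shade:
  R: 0 + 0 = 0 → 0
  G: 255 + 0.93×(0−255) = 255 − 237.15 = 17.85 → 18
  B: 0 + 0.93×(0−0) = 0 + 0 = 0 → 0
  → #001200
65% shade:
  R: 0 + 0 = 0 → 0
  G: 255 + 0.65×(0−255) = 255 − 165.75 = 89.25 → 89
  B: 0 + 0 = 0 → 0
  → #005900

#001200, #005900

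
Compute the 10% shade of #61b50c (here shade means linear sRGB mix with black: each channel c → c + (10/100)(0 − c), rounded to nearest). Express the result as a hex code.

#61b50c is rgb(97, 181, 12).
Per channel, c → c + 0.1(0 − c):
  R: 97 + 0.1×(0−97) = 97 − 9.7 = 87.3 → 87
  G: 181 + 0.1×(0−181) = 181 − 18.1 = 162.9 → 163
  B: 12 − 1.2 = 10.8 → 11
rgb(87, 163, 11) = #57a30b.

#57a30b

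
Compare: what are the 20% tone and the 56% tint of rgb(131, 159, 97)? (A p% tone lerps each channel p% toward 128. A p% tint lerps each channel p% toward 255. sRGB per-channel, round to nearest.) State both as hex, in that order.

20% tone:
  R: 131 + 0.2×(128−131) = 131 − 0.6 = 130.4 → 130
  G: 159 + 0.2×(128−159) = 159 − 6.2 = 152.8 → 153
  B: 97 + 0.2×(128−97) = 97 + 6.2 = 103.2 → 103
  → #829967
56% tint:
  R: 131 + 0.56×(255−131) = 131 + 69.44 = 200.44 → 200
  G: 159 + 53.76 = 212.76 → 213
  B: 97 + 0.56×(255−97) = 97 + 88.48 = 185.48 → 185
  → #C8D5B9

#829967, #C8D5B9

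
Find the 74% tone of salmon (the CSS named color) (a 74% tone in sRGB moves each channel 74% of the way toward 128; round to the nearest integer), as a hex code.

CSS salmon is rgb(250, 128, 114).
Lerp each channel 74% toward 128:
  R: 250 + 0.74×(128−250) = 250 − 90.28 = 159.72 → 160
  G: 128 + 0 = 128 → 128
  B: 114 + 0.74×(128−114) = 114 + 10.36 = 124.36 → 124
rgb(160, 128, 124) = #a0807c.

#a0807c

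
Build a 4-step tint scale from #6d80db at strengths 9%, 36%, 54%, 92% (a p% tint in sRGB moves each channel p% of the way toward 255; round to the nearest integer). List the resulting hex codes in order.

#6d80db is rgb(109, 128, 219).
9%: (109 + 13.14 = 122.14→122, 128 + 11.43 = 139.43→139, 219 + 3.24 = 222.24→222) → #7a8bde
36%: (109 + 52.56 = 161.56→162, 128 + 45.72 = 173.72→174, 219 + 12.96 = 231.96→232) → #a2aee8
54%: (109 + 78.84 = 187.84→188, 128 + 68.58 = 196.58→197, 219 + 19.44 = 238.44→238) → #bcc5ee
92%: (109 + 134.32 = 243.32→243, 128 + 116.84 = 244.84→245, 219 + 33.12 = 252.12→252) → #f3f5fc

#7a8bde, #a2aee8, #bcc5ee, #f3f5fc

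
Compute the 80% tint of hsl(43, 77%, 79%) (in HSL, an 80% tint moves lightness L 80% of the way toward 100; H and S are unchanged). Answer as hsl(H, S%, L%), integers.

L moves 80% from 79 toward 100: 79 + 16.8 = 95.8 → 96.
H and S are unchanged.

hsl(43, 77%, 96%)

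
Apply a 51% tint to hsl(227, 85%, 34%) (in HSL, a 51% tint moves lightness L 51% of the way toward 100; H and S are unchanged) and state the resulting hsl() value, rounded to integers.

hsl(227, 85%, 68%)

L moves 51% from 34 toward 100: 34 + 33.66 = 67.66 → 68.
H and S are unchanged.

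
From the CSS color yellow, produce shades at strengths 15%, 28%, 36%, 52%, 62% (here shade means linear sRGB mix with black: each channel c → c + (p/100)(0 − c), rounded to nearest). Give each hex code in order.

#D9D900, #B8B800, #A3A300, #7A7A00, #616100

CSS yellow is rgb(255, 255, 0).
15%: (255 − 38.25 = 216.75→217, 255 − 38.25 = 216.75→217, 0→0) → #D9D900
28%: (255 − 71.4 = 183.6→184, 255 − 71.4 = 183.6→184, 0→0) → #B8B800
36%: (255 − 91.8 = 163.2→163, 255 − 91.8 = 163.2→163, 0→0) → #A3A300
52%: (255 − 132.6 = 122.4→122, 255 − 132.6 = 122.4→122, 0→0) → #7A7A00
62%: (255 − 158.1 = 96.9→97, 255 − 158.1 = 96.9→97, 0→0) → #616100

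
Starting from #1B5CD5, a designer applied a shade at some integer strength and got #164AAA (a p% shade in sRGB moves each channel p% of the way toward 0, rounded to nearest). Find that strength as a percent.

#1B5CD5 is rgb(27, 92, 213); #164AAA is rgb(22, 74, 170).
On the B channel (widest range): 170 ≈ 213 + (p/100)(0 − 213), so p ≈ 100×(170 − 213)/(0 − 213) = -4300/-213 = 20.19.
p = 20 reproduces all three channels after rounding.

20%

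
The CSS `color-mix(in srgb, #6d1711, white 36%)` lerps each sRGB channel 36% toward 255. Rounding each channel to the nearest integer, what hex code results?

#a26b67

#6d1711 is rgb(109, 23, 17).
A 36% tint moves each channel 36% toward 255:
  R: 109 + 52.56 = 161.56 → 162
  G: 23 + 83.52 = 106.52 → 107
  B: 17 + 0.36×(255−17) = 17 + 85.68 = 102.68 → 103
rgb(162, 107, 103) = #a26b67.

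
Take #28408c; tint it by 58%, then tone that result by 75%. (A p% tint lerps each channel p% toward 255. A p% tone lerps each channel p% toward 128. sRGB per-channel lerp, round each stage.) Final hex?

#28408c is rgb(40, 64, 140).
A 58% tint moves each channel 58% toward 255:
  R: 40 + 124.7 = 164.7 → 165
  G: 64 + 0.58×(255−64) = 64 + 110.78 = 174.78 → 175
  B: 140 + 0.58×(255−140) = 140 + 66.7 = 206.7 → 207
After the tint: rgb(165, 175, 207) = #a5afcf.
Lerp each channel 75% toward 128:
  R: 165 − 27.75 = 137.25 → 137
  G: 175 + 0.75×(128−175) = 175 − 35.25 = 139.75 → 140
  B: 207 − 59.25 = 147.75 → 148
rgb(137, 140, 148) = #898c94.

#898c94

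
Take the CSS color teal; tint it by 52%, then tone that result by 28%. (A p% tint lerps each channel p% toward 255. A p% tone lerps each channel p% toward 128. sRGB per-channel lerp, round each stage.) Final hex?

CSS teal is rgb(0, 128, 128).
A 52% tint moves each channel 52% toward 255:
  R: 0 + 132.6 = 132.6 → 133
  G: 128 + 0.52×(255−128) = 128 + 66.04 = 194.04 → 194
  B: 128 + 0.52×(255−128) = 128 + 66.04 = 194.04 → 194
After the tint: rgb(133, 194, 194) = #85C2C2.
Per channel, c → c + 0.28(128 − c):
  R: 133 + 0.28×(128−133) = 133 − 1.4 = 131.6 → 132
  G: 194 − 18.48 = 175.52 → 176
  B: 194 + 0.28×(128−194) = 194 − 18.48 = 175.52 → 176
rgb(132, 176, 176) = #84B0B0.

#84B0B0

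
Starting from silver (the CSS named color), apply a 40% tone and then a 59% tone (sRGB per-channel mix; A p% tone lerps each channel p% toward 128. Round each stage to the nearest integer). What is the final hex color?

#909090

CSS silver is rgb(192, 192, 192).
Lerp each channel 40% toward 128:
  R: 192 + 0.4×(128−192) = 192 − 25.6 = 166.4 → 166
  G: 192 + 0.4×(128−192) = 192 − 25.6 = 166.4 → 166
  B: 192 + 0.4×(128−192) = 192 − 25.6 = 166.4 → 166
After the tone: rgb(166, 166, 166) = #A6A6A6.
Lerp each channel 59% toward 128:
  R: 166 + 0.59×(128−166) = 166 − 22.42 = 143.58 → 144
  G: 166 − 22.42 = 143.58 → 144
  B: 166 − 22.42 = 143.58 → 144
rgb(144, 144, 144) = #909090.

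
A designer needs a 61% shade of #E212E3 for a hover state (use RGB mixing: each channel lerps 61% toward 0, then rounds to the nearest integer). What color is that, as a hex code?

#580759

#E212E3 is rgb(226, 18, 227).
Per channel, c → c + 0.61(0 − c):
  R: 226 − 137.86 = 88.14 → 88
  G: 18 + 0.61×(0−18) = 18 − 10.98 = 7.02 → 7
  B: 227 − 138.47 = 88.53 → 89
rgb(88, 7, 89) = #580759.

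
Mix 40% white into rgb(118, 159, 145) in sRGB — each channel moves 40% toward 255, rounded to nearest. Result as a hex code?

Per channel, c → c + 0.4(255 − c):
  R: 118 + 54.8 = 172.8 → 173
  G: 159 + 0.4×(255−159) = 159 + 38.4 = 197.4 → 197
  B: 145 + 44 = 189 → 189
rgb(173, 197, 189) = #adc5bd.

#adc5bd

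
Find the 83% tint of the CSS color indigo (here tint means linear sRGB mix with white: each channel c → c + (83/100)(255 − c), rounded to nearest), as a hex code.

CSS indigo is rgb(75, 0, 130).
Per channel, c → c + 0.83(255 − c):
  R: 75 + 0.83×(255−75) = 75 + 149.4 = 224.4 → 224
  G: 0 + 211.65 = 211.65 → 212
  B: 130 + 0.83×(255−130) = 130 + 103.75 = 233.75 → 234
rgb(224, 212, 234) = #E0D4EA.

#E0D4EA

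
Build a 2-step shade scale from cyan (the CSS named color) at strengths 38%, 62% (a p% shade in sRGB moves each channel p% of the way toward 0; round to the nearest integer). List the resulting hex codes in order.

CSS cyan is rgb(0, 255, 255).
38%: (0→0, 255 − 96.9 = 158.1→158, 255 − 96.9 = 158.1→158) → #009E9E
62%: (0→0, 255 − 158.1 = 96.9→97, 255 − 158.1 = 96.9→97) → #006161

#009E9E, #006161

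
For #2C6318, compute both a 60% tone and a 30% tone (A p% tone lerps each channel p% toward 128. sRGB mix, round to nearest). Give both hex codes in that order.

#5E7456, #456C37

#2C6318 is rgb(44, 99, 24).
60% tone:
  R: 44 + 0.6×(128−44) = 44 + 50.4 = 94.4 → 94
  G: 99 + 0.6×(128−99) = 99 + 17.4 = 116.4 → 116
  B: 24 + 0.6×(128−24) = 24 + 62.4 = 86.4 → 86
  → #5E7456
30% tone:
  R: 44 + 0.3×(128−44) = 44 + 25.2 = 69.2 → 69
  G: 99 + 0.3×(128−99) = 99 + 8.7 = 107.7 → 108
  B: 24 + 0.3×(128−24) = 24 + 31.2 = 55.2 → 55
  → #456C37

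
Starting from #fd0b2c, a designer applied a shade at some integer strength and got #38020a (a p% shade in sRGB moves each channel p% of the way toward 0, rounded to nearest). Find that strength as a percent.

78%

#fd0b2c is rgb(253, 11, 44); #38020a is rgb(56, 2, 10).
On the R channel (widest range): 56 ≈ 253 + (p/100)(0 − 253), so p ≈ 100×(56 − 253)/(0 − 253) = -19700/-253 = 77.87.
p = 78 reproduces all three channels after rounding.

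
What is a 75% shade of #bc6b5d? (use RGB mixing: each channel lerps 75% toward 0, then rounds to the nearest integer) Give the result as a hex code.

#2f1b17

#bc6b5d is rgb(188, 107, 93).
Per channel, c → c + 0.75(0 − c):
  R: 188 + 0.75×(0−188) = 188 − 141 = 47 → 47
  G: 107 + 0.75×(0−107) = 107 − 80.25 = 26.75 → 27
  B: 93 − 69.75 = 23.25 → 23
rgb(47, 27, 23) = #2f1b17.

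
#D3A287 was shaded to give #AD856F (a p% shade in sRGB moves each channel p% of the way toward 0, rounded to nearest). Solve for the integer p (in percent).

#D3A287 is rgb(211, 162, 135); #AD856F is rgb(173, 133, 111).
On the R channel (widest range): 173 ≈ 211 + (p/100)(0 − 211), so p ≈ 100×(173 − 211)/(0 − 211) = -3800/-211 = 18.01.
p = 18 reproduces all three channels after rounding.

18%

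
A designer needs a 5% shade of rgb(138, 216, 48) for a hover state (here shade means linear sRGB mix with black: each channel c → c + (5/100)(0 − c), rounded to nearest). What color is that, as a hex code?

#83CD2E

A 5% shade moves each channel 5% toward 0:
  R: 138 − 6.9 = 131.1 → 131
  G: 216 + 0.05×(0−216) = 216 − 10.8 = 205.2 → 205
  B: 48 + 0.05×(0−48) = 48 − 2.4 = 45.6 → 46
rgb(131, 205, 46) = #83CD2E.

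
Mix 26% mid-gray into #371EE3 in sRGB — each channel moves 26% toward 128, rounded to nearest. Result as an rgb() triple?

rgb(74, 55, 201)

#371EE3 is rgb(55, 30, 227).
Lerp each channel 26% toward 128:
  R: 55 + 0.26×(128−55) = 55 + 18.98 = 73.98 → 74
  G: 30 + 25.48 = 55.48 → 55
  B: 227 + 0.26×(128−227) = 227 − 25.74 = 201.26 → 201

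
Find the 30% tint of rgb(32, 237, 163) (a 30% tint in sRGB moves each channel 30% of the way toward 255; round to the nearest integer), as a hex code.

Lerp each channel 30% toward 255:
  R: 32 + 66.9 = 98.9 → 99
  G: 237 + 0.3×(255−237) = 237 + 5.4 = 242.4 → 242
  B: 163 + 0.3×(255−163) = 163 + 27.6 = 190.6 → 191
rgb(99, 242, 191) = #63F2BF.

#63F2BF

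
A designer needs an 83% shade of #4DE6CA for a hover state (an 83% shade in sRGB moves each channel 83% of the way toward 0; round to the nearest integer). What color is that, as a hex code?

#4DE6CA is rgb(77, 230, 202).
An 83% shade moves each channel 83% toward 0:
  R: 77 − 63.91 = 13.09 → 13
  G: 230 + 0.83×(0−230) = 230 − 190.9 = 39.1 → 39
  B: 202 − 167.66 = 34.34 → 34
rgb(13, 39, 34) = #0D2722.

#0D2722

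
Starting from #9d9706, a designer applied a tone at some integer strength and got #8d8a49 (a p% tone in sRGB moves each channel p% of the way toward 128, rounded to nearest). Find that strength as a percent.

#9d9706 is rgb(157, 151, 6); #8d8a49 is rgb(141, 138, 73).
On the B channel (widest range): 73 ≈ 6 + (p/100)(128 − 6), so p ≈ 100×(73 − 6)/(128 − 6) = 6700/122 = 54.92.
p = 55 reproduces all three channels after rounding.

55%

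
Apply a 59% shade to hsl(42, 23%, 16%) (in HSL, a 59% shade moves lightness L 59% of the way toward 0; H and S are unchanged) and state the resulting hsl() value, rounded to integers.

hsl(42, 23%, 7%)

L moves 59% from 16 toward 0: 16 − 9.44 = 6.56 → 7.
H and S are unchanged.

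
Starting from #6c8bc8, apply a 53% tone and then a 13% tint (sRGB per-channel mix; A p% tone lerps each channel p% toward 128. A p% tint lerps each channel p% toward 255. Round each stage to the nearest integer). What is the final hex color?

#6c8bc8 is rgb(108, 139, 200).
A 53% tone moves each channel 53% toward 128:
  R: 108 + 0.53×(128−108) = 108 + 10.6 = 118.6 → 119
  G: 139 + 0.53×(128−139) = 139 − 5.83 = 133.17 → 133
  B: 200 + 0.53×(128−200) = 200 − 38.16 = 161.84 → 162
After the tone: rgb(119, 133, 162) = #7785a2.
A 13% tint moves each channel 13% toward 255:
  R: 119 + 17.68 = 136.68 → 137
  G: 133 + 15.86 = 148.86 → 149
  B: 162 + 0.13×(255−162) = 162 + 12.09 = 174.09 → 174
rgb(137, 149, 174) = #8995ae.

#8995ae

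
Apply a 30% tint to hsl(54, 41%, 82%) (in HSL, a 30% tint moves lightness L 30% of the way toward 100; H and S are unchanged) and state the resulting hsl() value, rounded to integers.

hsl(54, 41%, 87%)

L moves 30% from 82 toward 100: 82 + 5.4 = 87.4 → 87.
H and S are unchanged.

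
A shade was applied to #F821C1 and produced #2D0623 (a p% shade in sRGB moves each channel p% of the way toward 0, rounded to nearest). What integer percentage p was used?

82%

#F821C1 is rgb(248, 33, 193); #2D0623 is rgb(45, 6, 35).
On the R channel (widest range): 45 ≈ 248 + (p/100)(0 − 248), so p ≈ 100×(45 − 248)/(0 − 248) = -20300/-248 = 81.85.
p = 82 reproduces all three channels after rounding.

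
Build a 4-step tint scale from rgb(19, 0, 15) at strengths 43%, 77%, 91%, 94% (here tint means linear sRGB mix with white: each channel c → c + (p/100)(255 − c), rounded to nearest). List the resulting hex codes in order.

43%: (19 + 101.48 = 120.48→120, 0 + 109.65 = 109.65→110, 15 + 103.2 = 118.2→118) → #786e76
77%: (19 + 181.72 = 200.72→201, 0 + 196.35 = 196.35→196, 15 + 184.8 = 199.8→200) → #c9c4c8
91%: (19 + 214.76 = 233.76→234, 0 + 232.05 = 232.05→232, 15 + 218.4 = 233.4→233) → #eae8e9
94%: (19 + 221.84 = 240.84→241, 0 + 239.7 = 239.7→240, 15 + 225.6 = 240.6→241) → #f1f0f1

#786e76, #c9c4c8, #eae8e9, #f1f0f1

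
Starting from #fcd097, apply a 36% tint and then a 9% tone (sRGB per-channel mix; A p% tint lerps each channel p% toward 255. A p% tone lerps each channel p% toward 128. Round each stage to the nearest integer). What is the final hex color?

#f2d8b7

#fcd097 is rgb(252, 208, 151).
Per channel, c → c + 0.36(255 − c):
  R: 252 + 1.08 = 253.08 → 253
  G: 208 + 0.36×(255−208) = 208 + 16.92 = 224.92 → 225
  B: 151 + 37.44 = 188.44 → 188
After the tint: rgb(253, 225, 188) = #fde1bc.
A 9% tone moves each channel 9% toward 128:
  R: 253 + 0.09×(128−253) = 253 − 11.25 = 241.75 → 242
  G: 225 + 0.09×(128−225) = 225 − 8.73 = 216.27 → 216
  B: 188 − 5.4 = 182.6 → 183
rgb(242, 216, 183) = #f2d8b7.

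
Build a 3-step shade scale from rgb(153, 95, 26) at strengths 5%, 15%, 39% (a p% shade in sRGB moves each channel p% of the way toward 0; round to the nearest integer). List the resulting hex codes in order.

#915A19, #825116, #5D3A10

5%: (153 − 7.65 = 145.35→145, 95 − 4.75 = 90.25→90, 26 − 1.3 = 24.7→25) → #915A19
15%: (153 − 22.95 = 130.05→130, 95 − 14.25 = 80.75→81, 26 − 3.9 = 22.1→22) → #825116
39%: (153 − 59.67 = 93.33→93, 95 − 37.05 = 57.95→58, 26 − 10.14 = 15.86→16) → #5D3A10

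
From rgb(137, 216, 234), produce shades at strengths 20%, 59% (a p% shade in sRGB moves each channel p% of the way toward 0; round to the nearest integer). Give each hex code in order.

#6EADBB, #385960

20%: (137 − 27.4 = 109.6→110, 216 − 43.2 = 172.8→173, 234 − 46.8 = 187.2→187) → #6EADBB
59%: (137 − 80.83 = 56.17→56, 216 − 127.44 = 88.56→89, 234 − 138.06 = 95.94→96) → #385960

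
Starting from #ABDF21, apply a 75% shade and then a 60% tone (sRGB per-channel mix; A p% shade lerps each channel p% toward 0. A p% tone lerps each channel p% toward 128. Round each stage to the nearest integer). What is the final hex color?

#ABDF21 is rgb(171, 223, 33).
Per channel, c → c + 0.75(0 − c):
  R: 171 − 128.25 = 42.75 → 43
  G: 223 − 167.25 = 55.75 → 56
  B: 33 + 0.75×(0−33) = 33 − 24.75 = 8.25 → 8
After the shade: rgb(43, 56, 8) = #2B3808.
A 60% tone moves each channel 60% toward 128:
  R: 43 + 0.6×(128−43) = 43 + 51 = 94 → 94
  G: 56 + 0.6×(128−56) = 56 + 43.2 = 99.2 → 99
  B: 8 + 0.6×(128−8) = 8 + 72 = 80 → 80
rgb(94, 99, 80) = #5E6350.

#5E6350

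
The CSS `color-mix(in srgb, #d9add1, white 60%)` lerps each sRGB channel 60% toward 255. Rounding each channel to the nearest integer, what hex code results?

#d9add1 is rgb(217, 173, 209).
Per channel, c → c + 0.6(255 − c):
  R: 217 + 22.8 = 239.8 → 240
  G: 173 + 49.2 = 222.2 → 222
  B: 209 + 0.6×(255−209) = 209 + 27.6 = 236.6 → 237
rgb(240, 222, 237) = #f0deed.

#f0deed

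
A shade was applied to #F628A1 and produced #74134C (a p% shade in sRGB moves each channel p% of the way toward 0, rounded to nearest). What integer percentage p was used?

#F628A1 is rgb(246, 40, 161); #74134C is rgb(116, 19, 76).
On the R channel (widest range): 116 ≈ 246 + (p/100)(0 − 246), so p ≈ 100×(116 − 246)/(0 − 246) = -13000/-246 = 52.85.
p = 53 reproduces all three channels after rounding.

53%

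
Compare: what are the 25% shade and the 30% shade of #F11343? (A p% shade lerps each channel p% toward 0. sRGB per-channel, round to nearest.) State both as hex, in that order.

#F11343 is rgb(241, 19, 67).
25% shade:
  R: 241 + 0.25×(0−241) = 241 − 60.25 = 180.75 → 181
  G: 19 − 4.75 = 14.25 → 14
  B: 67 − 16.75 = 50.25 → 50
  → #B50E32
30% shade:
  R: 241 − 72.3 = 168.7 → 169
  G: 19 + 0.3×(0−19) = 19 − 5.7 = 13.3 → 13
  B: 67 − 20.1 = 46.9 → 47
  → #A90D2F

#B50E32, #A90D2F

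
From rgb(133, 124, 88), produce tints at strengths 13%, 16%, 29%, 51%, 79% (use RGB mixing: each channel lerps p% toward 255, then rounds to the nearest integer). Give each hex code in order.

13%: (133 + 15.86 = 148.86→149, 124 + 17.03 = 141.03→141, 88 + 21.71 = 109.71→110) → #958D6E
16%: (133 + 19.52 = 152.52→153, 124 + 20.96 = 144.96→145, 88 + 26.72 = 114.72→115) → #999173
29%: (133 + 35.38 = 168.38→168, 124 + 37.99 = 161.99→162, 88 + 48.43 = 136.43→136) → #A8A288
51%: (133 + 62.22 = 195.22→195, 124 + 66.81 = 190.81→191, 88 + 85.17 = 173.17→173) → #C3BFAD
79%: (133 + 96.38 = 229.38→229, 124 + 103.49 = 227.49→227, 88 + 131.93 = 219.93→220) → #E5E3DC

#958D6E, #999173, #A8A288, #C3BFAD, #E5E3DC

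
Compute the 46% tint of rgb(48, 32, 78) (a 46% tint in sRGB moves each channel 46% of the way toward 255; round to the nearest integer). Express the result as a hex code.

Per channel, c → c + 0.46(255 − c):
  R: 48 + 95.22 = 143.22 → 143
  G: 32 + 0.46×(255−32) = 32 + 102.58 = 134.58 → 135
  B: 78 + 0.46×(255−78) = 78 + 81.42 = 159.42 → 159
rgb(143, 135, 159) = #8F879F.

#8F879F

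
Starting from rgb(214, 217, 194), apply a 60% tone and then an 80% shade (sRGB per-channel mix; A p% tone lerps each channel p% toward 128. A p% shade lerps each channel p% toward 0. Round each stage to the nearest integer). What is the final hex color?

A 60% tone moves each channel 60% toward 128:
  R: 214 + 0.6×(128−214) = 214 − 51.6 = 162.4 → 162
  G: 217 + 0.6×(128−217) = 217 − 53.4 = 163.6 → 164
  B: 194 + 0.6×(128−194) = 194 − 39.6 = 154.4 → 154
After the tone: rgb(162, 164, 154) = #A2A49A.
Lerp each channel 80% toward 0:
  R: 162 + 0.8×(0−162) = 162 − 129.6 = 32.4 → 32
  G: 164 + 0.8×(0−164) = 164 − 131.2 = 32.8 → 33
  B: 154 − 123.2 = 30.8 → 31
rgb(32, 33, 31) = #20211F.

#20211F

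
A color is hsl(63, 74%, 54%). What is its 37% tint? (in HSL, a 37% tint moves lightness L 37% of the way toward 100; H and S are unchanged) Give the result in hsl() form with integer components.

L moves 37% from 54 toward 100: 54 + 17.02 = 71.02 → 71.
H and S are unchanged.

hsl(63, 74%, 71%)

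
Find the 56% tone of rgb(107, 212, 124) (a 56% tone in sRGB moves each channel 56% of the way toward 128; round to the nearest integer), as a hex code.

#77A57E

Lerp each channel 56% toward 128:
  R: 107 + 11.76 = 118.76 → 119
  G: 212 + 0.56×(128−212) = 212 − 47.04 = 164.96 → 165
  B: 124 + 0.56×(128−124) = 124 + 2.24 = 126.24 → 126
rgb(119, 165, 126) = #77A57E.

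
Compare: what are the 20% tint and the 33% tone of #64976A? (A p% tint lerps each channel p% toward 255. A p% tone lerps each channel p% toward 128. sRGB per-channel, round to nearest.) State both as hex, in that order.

#83AC88, #6D8F71

#64976A is rgb(100, 151, 106).
20% tint:
  R: 100 + 31 = 131 → 131
  G: 151 + 0.2×(255−151) = 151 + 20.8 = 171.8 → 172
  B: 106 + 29.8 = 135.8 → 136
  → #83AC88
33% tone:
  R: 100 + 0.33×(128−100) = 100 + 9.24 = 109.24 → 109
  G: 151 + 0.33×(128−151) = 151 − 7.59 = 143.41 → 143
  B: 106 + 7.26 = 113.26 → 113
  → #6D8F71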